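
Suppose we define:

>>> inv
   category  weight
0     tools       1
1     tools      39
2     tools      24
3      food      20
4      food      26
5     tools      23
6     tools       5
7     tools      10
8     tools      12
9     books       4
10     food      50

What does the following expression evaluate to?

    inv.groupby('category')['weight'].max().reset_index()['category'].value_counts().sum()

3

group by category, max of weight:
category
books     4
food     50
tools    39
Name: weight, dtype: int64
reset_index():
  category  weight
0    books       4
1     food      50
2    tools      39
value_counts of category:
category
books    1
food     1
tools    1
Name: count, dtype: int64
Hence 3.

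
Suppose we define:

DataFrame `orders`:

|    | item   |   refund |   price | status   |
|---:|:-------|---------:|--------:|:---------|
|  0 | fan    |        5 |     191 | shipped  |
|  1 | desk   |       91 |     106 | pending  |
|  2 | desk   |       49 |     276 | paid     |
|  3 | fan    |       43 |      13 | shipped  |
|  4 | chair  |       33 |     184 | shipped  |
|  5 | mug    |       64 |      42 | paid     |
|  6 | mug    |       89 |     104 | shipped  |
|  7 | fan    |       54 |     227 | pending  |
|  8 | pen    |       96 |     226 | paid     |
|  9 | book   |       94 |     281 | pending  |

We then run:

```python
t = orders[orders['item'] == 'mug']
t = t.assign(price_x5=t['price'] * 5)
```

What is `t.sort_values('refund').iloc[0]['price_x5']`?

filter rows where item == 'mug':
  item  refund  price   status
5  mug      64     42     paid
6  mug      89    104  shipped
add column price_x5 = t['price'] * 5:
  item  refund  price   status  price_x5
5  mug      64     42     paid       210
6  mug      89    104  shipped       520
sort by refund:
  item  refund  price   status  price_x5
5  mug      64     42     paid       210
6  mug      89    104  shipped       520

210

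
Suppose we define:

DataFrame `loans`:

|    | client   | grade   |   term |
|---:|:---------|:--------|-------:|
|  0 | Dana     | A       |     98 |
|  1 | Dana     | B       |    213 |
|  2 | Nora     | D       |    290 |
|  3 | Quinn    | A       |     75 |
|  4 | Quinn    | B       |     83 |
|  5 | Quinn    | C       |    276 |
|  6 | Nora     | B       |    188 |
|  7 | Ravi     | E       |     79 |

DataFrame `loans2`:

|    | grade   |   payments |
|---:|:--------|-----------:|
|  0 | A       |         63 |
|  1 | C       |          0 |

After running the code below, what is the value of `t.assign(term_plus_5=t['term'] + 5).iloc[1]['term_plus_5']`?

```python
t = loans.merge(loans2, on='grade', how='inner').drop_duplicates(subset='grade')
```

281

merge on 'grade' (how='inner') → 3 rows:
  client grade  term  payments
0   Dana     A    98        63
1  Quinn     A    75        63
2  Quinn     C   276         0
drop duplicate grade (keep=first):
  client grade  term  payments
0   Dana     A    98        63
2  Quinn     C   276         0
add column term_plus_5 = t['term'] + 5:
  client grade  term  payments  term_plus_5
0   Dana     A    98        63          103
2  Quinn     C   276         0          281
Reading off the value at position 1, column 'term_plus_5', we get 281.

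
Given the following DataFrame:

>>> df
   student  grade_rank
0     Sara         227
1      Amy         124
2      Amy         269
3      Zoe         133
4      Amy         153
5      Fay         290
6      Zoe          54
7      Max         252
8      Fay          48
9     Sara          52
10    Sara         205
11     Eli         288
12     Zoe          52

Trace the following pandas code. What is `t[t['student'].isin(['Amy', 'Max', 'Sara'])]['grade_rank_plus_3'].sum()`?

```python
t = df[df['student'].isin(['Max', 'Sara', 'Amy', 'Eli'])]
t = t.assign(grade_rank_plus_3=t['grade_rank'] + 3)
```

filter rows where student in ['Max', 'Sara', 'Amy', 'Eli']:
   student  grade_rank
0     Sara         227
1      Amy         124
2      Amy         269
4      Amy         153
7      Max         252
9     Sara          52
10    Sara         205
11     Eli         288
add column grade_rank_plus_3 = t['grade_rank'] + 3:
   student  grade_rank  grade_rank_plus_3
0     Sara         227                230
1      Amy         124                127
2      Amy         269                272
4      Amy         153                156
7      Max         252                255
9     Sara          52                 55
10    Sara         205                208
11     Eli         288                291
filter rows where student in ['Amy', 'Max', 'Sara']:
   student  grade_rank  grade_rank_plus_3
0     Sara         227                230
1      Amy         124                127
2      Amy         269                272
4      Amy         153                156
7      Max         252                255
9     Sara          52                 55
10    Sara         205                208
So sum() = 1303.

1303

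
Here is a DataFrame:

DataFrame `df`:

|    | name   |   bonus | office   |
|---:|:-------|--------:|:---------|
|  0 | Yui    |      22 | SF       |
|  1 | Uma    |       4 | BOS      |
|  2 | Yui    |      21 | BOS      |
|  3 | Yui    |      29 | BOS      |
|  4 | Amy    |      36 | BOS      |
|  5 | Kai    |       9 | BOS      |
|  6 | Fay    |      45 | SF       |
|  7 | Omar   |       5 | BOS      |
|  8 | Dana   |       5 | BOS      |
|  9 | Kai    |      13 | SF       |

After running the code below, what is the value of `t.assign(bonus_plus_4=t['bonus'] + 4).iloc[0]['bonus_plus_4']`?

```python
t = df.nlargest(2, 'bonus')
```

take 2 rows with largest bonus:
  name  bonus office
6  Fay     45     SF
4  Amy     36    BOS
add column bonus_plus_4 = t['bonus'] + 4:
  name  bonus office  bonus_plus_4
6  Fay     45     SF            49
4  Amy     36    BOS            40

49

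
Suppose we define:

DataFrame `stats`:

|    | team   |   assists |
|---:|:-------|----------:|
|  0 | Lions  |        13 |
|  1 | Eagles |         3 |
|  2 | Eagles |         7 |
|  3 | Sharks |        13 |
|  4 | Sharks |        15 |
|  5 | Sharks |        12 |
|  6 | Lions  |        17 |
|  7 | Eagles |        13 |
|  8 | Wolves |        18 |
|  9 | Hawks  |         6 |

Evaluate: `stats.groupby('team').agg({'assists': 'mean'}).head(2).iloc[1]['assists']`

6.0

group by team, mean of assists:
          assists
team             
Eagles   7.666667
Hawks    6.000000
Lions   15.000000
Sharks  13.333333
Wolves  18.000000
take first 2 rows:
         assists
team            
Eagles  7.666667
Hawks   6.000000
Reading off the value at position 1, column 'assists', we get 6.0.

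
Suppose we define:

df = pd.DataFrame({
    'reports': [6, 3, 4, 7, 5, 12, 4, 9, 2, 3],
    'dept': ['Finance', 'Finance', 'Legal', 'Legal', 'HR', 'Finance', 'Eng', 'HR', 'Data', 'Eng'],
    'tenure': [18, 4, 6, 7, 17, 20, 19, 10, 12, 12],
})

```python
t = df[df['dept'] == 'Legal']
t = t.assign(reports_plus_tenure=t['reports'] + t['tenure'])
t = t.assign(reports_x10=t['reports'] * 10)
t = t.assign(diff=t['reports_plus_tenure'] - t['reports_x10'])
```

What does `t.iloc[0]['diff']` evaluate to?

-30

filter rows where dept == 'Legal':
   reports   dept  tenure
2        4  Legal       6
3        7  Legal       7
add column reports_plus_tenure = t['reports'] + t['tenure']:
   reports   dept  tenure  reports_plus_tenure
2        4  Legal       6                   10
3        7  Legal       7                   14
add column reports_x10 = t['reports'] * 10:
   reports   dept  tenure  reports_plus_tenure  reports_x10
2        4  Legal       6                   10           40
3        7  Legal       7                   14           70
add column diff = t['reports_plus_tenure'] - t['reports_x10']:
   reports   dept  tenure  reports_plus_tenure  reports_x10  diff
2        4  Legal       6                   10           40   -30
3        7  Legal       7                   14           70   -56
So iloc[0]['diff'] = -30.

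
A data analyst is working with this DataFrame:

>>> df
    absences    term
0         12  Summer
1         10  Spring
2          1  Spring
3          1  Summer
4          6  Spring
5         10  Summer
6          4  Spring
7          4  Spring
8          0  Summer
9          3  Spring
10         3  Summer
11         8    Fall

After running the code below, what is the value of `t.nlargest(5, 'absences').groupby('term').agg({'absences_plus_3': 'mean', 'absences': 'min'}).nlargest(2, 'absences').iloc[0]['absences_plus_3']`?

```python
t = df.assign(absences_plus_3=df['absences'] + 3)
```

14.0

add column absences_plus_3 = df['absences'] + 3:
    absences    term  absences_plus_3
0         12  Summer               15
1         10  Spring               13
2          1  Spring                4
3          1  Summer                4
4          6  Spring                9
5         10  Summer               13
6          4  Spring                7
7          4  Spring                7
8          0  Summer                3
9          3  Spring                6
10         3  Summer                6
11         8    Fall               11
take 5 rows with largest absences:
    absences    term  absences_plus_3
0         12  Summer               15
1         10  Spring               13
5         10  Summer               13
11         8    Fall               11
4          6  Spring                9
group by term: mean(absences_plus_3), min(absences):
        absences_plus_3  absences
term                             
Fall               11.0         8
Spring             11.0         6
Summer             14.0        10
take 2 rows with largest absences:
        absences_plus_3  absences
term                             
Summer             14.0        10
Fall               11.0         8
Hence 14.0.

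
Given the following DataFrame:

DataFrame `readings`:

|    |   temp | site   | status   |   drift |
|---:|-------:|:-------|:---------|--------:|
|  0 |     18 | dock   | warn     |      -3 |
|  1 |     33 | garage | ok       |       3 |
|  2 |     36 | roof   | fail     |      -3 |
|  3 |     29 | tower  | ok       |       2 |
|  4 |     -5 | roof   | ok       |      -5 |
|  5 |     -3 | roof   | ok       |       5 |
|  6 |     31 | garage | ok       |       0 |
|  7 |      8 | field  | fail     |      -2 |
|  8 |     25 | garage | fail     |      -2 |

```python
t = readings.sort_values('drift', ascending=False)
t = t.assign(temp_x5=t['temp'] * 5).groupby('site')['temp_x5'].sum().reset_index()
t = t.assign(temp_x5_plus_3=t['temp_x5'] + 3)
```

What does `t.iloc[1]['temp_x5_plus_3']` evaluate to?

sort by drift descending:
   temp    site status  drift
5    -3    roof     ok      5
1    33  garage     ok      3
3    29   tower     ok      2
6    31  garage     ok      0
7     8   field   fail     -2
8    25  garage   fail     -2
0    18    dock   warn     -3
2    36    roof   fail     -3
4    -5    roof     ok     -5
add column temp_x5 = t['temp'] * 5:
   temp    site status  drift  temp_x5
5    -3    roof     ok      5      -15
1    33  garage     ok      3      165
3    29   tower     ok      2      145
6    31  garage     ok      0      155
7     8   field   fail     -2       40
8    25  garage   fail     -2      125
0    18    dock   warn     -3       90
2    36    roof   fail     -3      180
4    -5    roof     ok     -5      -25
group by site, sum of temp_x5:
site
dock       90
field      40
garage    445
roof      140
tower     145
Name: temp_x5, dtype: int64
reset_index():
     site  temp_x5
0    dock       90
1   field       40
2  garage      445
3    roof      140
4   tower      145
add column temp_x5_plus_3 = t['temp_x5'] + 3:
     site  temp_x5  temp_x5_plus_3
0    dock       90              93
1   field       40              43
2  garage      445             448
3    roof      140             143
4   tower      145             148
The value at position 1, column 'temp_x5_plus_3' is 43.

43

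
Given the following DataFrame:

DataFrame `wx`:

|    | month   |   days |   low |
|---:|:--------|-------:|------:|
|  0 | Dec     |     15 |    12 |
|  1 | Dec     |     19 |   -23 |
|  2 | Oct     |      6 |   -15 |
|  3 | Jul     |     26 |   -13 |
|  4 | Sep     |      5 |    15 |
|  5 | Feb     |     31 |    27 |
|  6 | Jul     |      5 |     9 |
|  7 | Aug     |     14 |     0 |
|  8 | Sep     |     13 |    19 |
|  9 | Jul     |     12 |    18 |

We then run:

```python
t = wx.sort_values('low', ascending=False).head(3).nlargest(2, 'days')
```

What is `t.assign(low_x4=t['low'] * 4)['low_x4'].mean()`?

92.0

sort by low descending:
  month  days  low
5   Feb    31   27
8   Sep    13   19
9   Jul    12   18
4   Sep     5   15
0   Dec    15   12
6   Jul     5    9
7   Aug    14    0
3   Jul    26  -13
2   Oct     6  -15
1   Dec    19  -23
take first 3 rows:
  month  days  low
5   Feb    31   27
8   Sep    13   19
9   Jul    12   18
take 2 rows with largest days:
  month  days  low
5   Feb    31   27
8   Sep    13   19
add column low_x4 = t['low'] * 4:
  month  days  low  low_x4
5   Feb    31   27     108
8   Sep    13   19      76
Finally, mean of column 'low_x4' = 92.0.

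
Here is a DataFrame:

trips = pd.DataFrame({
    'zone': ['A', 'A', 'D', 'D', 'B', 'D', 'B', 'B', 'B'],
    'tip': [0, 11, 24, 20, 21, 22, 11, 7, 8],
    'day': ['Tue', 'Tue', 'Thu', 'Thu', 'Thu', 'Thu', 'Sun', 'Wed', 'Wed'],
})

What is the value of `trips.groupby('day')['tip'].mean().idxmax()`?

group by day, mean of tip:
day
Sun    11.00
Thu    21.75
Tue     5.50
Wed     7.50
Name: tip, dtype: float64
The label with the largest value is Thu.

Thu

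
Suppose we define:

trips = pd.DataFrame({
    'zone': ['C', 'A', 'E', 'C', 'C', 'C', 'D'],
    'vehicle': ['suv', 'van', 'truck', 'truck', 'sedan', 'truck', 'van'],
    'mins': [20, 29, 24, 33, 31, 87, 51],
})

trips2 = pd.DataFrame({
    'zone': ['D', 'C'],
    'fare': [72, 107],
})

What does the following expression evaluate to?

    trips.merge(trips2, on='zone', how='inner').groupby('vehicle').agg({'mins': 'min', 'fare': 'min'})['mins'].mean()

33.75

merge on 'zone' (how='inner') → 5 rows:
  zone vehicle  mins  fare
0    C     suv    20   107
1    C   truck    33   107
2    C   sedan    31   107
3    C   truck    87   107
4    D     van    51    72
group by vehicle: min(mins), min(fare):
         mins  fare
vehicle            
sedan      31   107
suv        20   107
truck      33   107
van        51    72
mean of column 'mins' → 33.75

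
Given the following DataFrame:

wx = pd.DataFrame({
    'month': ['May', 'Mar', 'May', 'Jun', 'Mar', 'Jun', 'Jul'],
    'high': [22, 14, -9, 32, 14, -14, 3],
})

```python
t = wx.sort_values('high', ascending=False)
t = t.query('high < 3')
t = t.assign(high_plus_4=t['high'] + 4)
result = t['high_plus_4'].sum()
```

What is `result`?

sort by high descending:
  month  high
3   Jun    32
0   May    22
1   Mar    14
4   Mar    14
6   Jul     3
2   May    -9
5   Jun   -14
filter rows where high < 3:
  month  high
2   May    -9
5   Jun   -14
add column high_plus_4 = t['high'] + 4:
  month  high  high_plus_4
2   May    -9           -5
5   Jun   -14          -10
The sum of column 'high_plus_4' is -15.

-15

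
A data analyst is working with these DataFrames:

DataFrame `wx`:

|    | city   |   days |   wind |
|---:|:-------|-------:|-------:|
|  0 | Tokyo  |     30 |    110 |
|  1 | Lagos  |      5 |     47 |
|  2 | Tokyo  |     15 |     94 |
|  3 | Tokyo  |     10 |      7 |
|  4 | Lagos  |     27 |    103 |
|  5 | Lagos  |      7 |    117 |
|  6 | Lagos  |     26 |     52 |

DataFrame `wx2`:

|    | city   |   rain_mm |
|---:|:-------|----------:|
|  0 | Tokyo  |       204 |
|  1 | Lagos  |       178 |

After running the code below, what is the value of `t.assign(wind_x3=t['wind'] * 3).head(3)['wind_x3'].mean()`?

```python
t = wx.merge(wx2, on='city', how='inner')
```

merge on 'city' (how='inner') → 7 rows:
    city  days  wind  rain_mm
0  Tokyo    30   110      204
1  Lagos     5    47      178
2  Tokyo    15    94      204
3  Tokyo    10     7      204
4  Lagos    27   103      178
5  Lagos     7   117      178
6  Lagos    26    52      178
add column wind_x3 = t['wind'] * 3:
    city  days  wind  rain_mm  wind_x3
0  Tokyo    30   110      204      330
1  Lagos     5    47      178      141
2  Tokyo    15    94      204      282
3  Tokyo    10     7      204       21
4  Lagos    27   103      178      309
5  Lagos     7   117      178      351
6  Lagos    26    52      178      156
take first 3 rows:
    city  days  wind  rain_mm  wind_x3
0  Tokyo    30   110      204      330
1  Lagos     5    47      178      141
2  Tokyo    15    94      204      282
So mean() = 251.0.

251.0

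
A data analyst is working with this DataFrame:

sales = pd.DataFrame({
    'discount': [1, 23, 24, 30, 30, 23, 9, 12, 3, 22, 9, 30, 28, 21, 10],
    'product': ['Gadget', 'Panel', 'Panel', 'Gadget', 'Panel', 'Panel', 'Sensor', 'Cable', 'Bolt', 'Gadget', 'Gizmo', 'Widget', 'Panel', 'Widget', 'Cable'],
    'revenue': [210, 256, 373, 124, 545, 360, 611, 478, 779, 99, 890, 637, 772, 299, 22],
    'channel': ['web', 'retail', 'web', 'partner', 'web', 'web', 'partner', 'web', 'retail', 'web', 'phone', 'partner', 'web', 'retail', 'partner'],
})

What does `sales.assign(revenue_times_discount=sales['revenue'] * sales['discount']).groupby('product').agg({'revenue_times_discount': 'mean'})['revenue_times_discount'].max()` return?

add column revenue_times_discount = sales['revenue'] * sales['discount']:
    discount product  revenue  channel  revenue_times_discount
0          1  Gadget      210      web                     210
1         23   Panel      256   retail                    5888
2         24   Panel      373      web                    8952
3         30  Gadget      124  partner                    3720
4         30   Panel      545      web                   16350
5         23   Panel      360      web                    8280
6          9  Sensor      611  partner                    5499
7         12   Cable      478      web                    5736
8          3    Bolt      779   retail                    2337
9         22  Gadget       99      web                    2178
10         9   Gizmo      890    phone                    8010
11        30  Widget      637  partner                   19110
12        28   Panel      772      web                   21616
13        21  Widget      299   retail                    6279
14        10   Cable       22  partner                     220
group by product, mean of revenue_times_discount:
         revenue_times_discount
product                        
Bolt                     2337.0
Cable                    2978.0
Gadget                   2036.0
Gizmo                    8010.0
Panel                   12217.2
Sensor                   5499.0
Widget                  12694.5
So max() = 12694.5.

12694.5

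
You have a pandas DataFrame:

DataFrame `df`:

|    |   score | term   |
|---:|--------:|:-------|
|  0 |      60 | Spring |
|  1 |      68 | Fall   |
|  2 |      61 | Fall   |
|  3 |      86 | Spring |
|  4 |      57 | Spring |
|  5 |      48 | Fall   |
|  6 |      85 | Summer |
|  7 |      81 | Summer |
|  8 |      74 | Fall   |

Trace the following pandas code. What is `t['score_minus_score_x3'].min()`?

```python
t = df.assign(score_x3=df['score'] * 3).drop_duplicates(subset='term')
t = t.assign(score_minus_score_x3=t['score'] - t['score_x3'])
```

-170

add column score_x3 = df['score'] * 3:
   score    term  score_x3
0     60  Spring       180
1     68    Fall       204
2     61    Fall       183
3     86  Spring       258
4     57  Spring       171
5     48    Fall       144
6     85  Summer       255
7     81  Summer       243
8     74    Fall       222
drop duplicate term (keep=first):
   score    term  score_x3
0     60  Spring       180
1     68    Fall       204
6     85  Summer       255
add column score_minus_score_x3 = t['score'] - t['score_x3']:
   score    term  score_x3  score_minus_score_x3
0     60  Spring       180                  -120
1     68    Fall       204                  -136
6     85  Summer       255                  -170
The min of column 'score_minus_score_x3' is -170.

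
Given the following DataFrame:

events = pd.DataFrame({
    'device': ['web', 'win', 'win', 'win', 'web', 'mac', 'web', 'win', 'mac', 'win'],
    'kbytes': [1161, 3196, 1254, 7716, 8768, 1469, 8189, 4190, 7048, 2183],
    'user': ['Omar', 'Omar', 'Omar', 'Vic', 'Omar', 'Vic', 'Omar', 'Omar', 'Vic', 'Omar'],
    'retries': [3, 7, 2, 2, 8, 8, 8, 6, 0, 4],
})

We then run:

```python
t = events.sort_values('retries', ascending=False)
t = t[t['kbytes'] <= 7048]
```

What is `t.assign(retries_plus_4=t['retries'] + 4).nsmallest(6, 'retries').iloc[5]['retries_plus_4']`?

11

sort by retries descending:
  device  kbytes  user  retries
4    web    8768  Omar        8
5    mac    1469   Vic        8
6    web    8189  Omar        8
1    win    3196  Omar        7
7    win    4190  Omar        6
9    win    2183  Omar        4
0    web    1161  Omar        3
2    win    1254  Omar        2
3    win    7716   Vic        2
8    mac    7048   Vic        0
filter rows where kbytes <= 7048:
  device  kbytes  user  retries
5    mac    1469   Vic        8
1    win    3196  Omar        7
7    win    4190  Omar        6
9    win    2183  Omar        4
0    web    1161  Omar        3
2    win    1254  Omar        2
8    mac    7048   Vic        0
add column retries_plus_4 = t['retries'] + 4:
  device  kbytes  user  retries  retries_plus_4
5    mac    1469   Vic        8              12
1    win    3196  Omar        7              11
7    win    4190  Omar        6              10
9    win    2183  Omar        4               8
0    web    1161  Omar        3               7
2    win    1254  Omar        2               6
8    mac    7048   Vic        0               4
take 6 rows with smallest retries:
  device  kbytes  user  retries  retries_plus_4
8    mac    7048   Vic        0               4
2    win    1254  Omar        2               6
0    web    1161  Omar        3               7
9    win    2183  Omar        4               8
7    win    4190  Omar        6              10
1    win    3196  Omar        7              11
Finally, value at position 5, column 'retries_plus_4' = 11.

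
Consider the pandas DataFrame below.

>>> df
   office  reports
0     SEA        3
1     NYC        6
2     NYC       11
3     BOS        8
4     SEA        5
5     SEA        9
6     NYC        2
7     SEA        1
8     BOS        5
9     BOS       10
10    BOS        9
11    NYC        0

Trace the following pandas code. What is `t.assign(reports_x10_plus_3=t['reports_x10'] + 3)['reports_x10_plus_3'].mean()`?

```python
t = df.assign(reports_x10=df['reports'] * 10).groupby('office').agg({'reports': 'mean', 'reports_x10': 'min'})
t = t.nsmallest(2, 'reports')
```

8.0

add column reports_x10 = df['reports'] * 10:
   office  reports  reports_x10
0     SEA        3           30
1     NYC        6           60
2     NYC       11          110
3     BOS        8           80
4     SEA        5           50
5     SEA        9           90
6     NYC        2           20
7     SEA        1           10
8     BOS        5           50
9     BOS       10          100
10    BOS        9           90
11    NYC        0            0
group by office: mean(reports), min(reports_x10):
        reports  reports_x10
office                      
BOS        8.00           50
NYC        4.75            0
SEA        4.50           10
take 2 rows with smallest reports:
        reports  reports_x10
office                      
SEA        4.50           10
NYC        4.75            0
add column reports_x10_plus_3 = t['reports_x10'] + 3:
        reports  reports_x10  reports_x10_plus_3
office                                          
SEA        4.50           10                  13
NYC        4.75            0                   3
The mean of column 'reports_x10_plus_3' is 8.0.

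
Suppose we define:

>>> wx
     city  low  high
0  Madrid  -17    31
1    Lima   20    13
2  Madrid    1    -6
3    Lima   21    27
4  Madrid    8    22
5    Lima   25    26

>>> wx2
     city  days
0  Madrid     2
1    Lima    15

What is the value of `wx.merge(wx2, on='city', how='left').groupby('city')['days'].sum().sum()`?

51

merge on 'city' (how='left') → 6 rows:
     city  low  high  days
0  Madrid  -17    31     2
1    Lima   20    13    15
2  Madrid    1    -6     2
3    Lima   21    27    15
4  Madrid    8    22     2
5    Lima   25    26    15
group by city, sum of days:
city
Lima      45
Madrid     6
Name: days, dtype: int64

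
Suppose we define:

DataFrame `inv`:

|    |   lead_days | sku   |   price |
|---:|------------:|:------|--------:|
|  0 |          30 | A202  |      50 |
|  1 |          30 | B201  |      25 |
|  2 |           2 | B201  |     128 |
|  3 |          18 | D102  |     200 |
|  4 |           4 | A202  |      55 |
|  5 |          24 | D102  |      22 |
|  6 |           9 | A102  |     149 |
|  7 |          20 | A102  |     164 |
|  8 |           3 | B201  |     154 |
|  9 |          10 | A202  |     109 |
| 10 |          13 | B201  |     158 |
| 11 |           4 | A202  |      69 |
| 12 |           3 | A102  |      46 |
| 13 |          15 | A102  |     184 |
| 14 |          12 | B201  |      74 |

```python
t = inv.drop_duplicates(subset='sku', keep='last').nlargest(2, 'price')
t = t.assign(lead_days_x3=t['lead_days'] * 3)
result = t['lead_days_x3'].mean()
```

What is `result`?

drop duplicate sku (keep=last):
    lead_days   sku  price
5          24  D102     22
11          4  A202     69
13         15  A102    184
14         12  B201     74
take 2 rows with largest price:
    lead_days   sku  price
13         15  A102    184
14         12  B201     74
add column lead_days_x3 = t['lead_days'] * 3:
    lead_days   sku  price  lead_days_x3
13         15  A102    184            45
14         12  B201     74            36
Taking the mean of column 'lead_days_x3' gives 40.5.

40.5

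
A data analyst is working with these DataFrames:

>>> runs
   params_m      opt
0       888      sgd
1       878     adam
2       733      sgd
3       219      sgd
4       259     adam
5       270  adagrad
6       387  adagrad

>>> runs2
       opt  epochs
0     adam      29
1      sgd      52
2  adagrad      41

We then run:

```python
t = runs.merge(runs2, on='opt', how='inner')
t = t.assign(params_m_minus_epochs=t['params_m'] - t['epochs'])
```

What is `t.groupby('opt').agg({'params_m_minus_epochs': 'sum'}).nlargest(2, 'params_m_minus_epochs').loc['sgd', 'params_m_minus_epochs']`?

1684

merge on 'opt' (how='inner') → 7 rows:
   params_m      opt  epochs
0       888      sgd      52
1       878     adam      29
2       733      sgd      52
3       219      sgd      52
4       259     adam      29
5       270  adagrad      41
6       387  adagrad      41
add column params_m_minus_epochs = t['params_m'] - t['epochs']:
   params_m      opt  epochs  params_m_minus_epochs
0       888      sgd      52                    836
1       878     adam      29                    849
2       733      sgd      52                    681
3       219      sgd      52                    167
4       259     adam      29                    230
5       270  adagrad      41                    229
6       387  adagrad      41                    346
group by opt, sum of params_m_minus_epochs:
         params_m_minus_epochs
opt                           
adagrad                    575
adam                      1079
sgd                       1684
take 2 rows with largest params_m_minus_epochs:
      params_m_minus_epochs
opt                        
sgd                    1684
adam                   1079
So loc['sgd', 'params_m_minus_epochs'] = 1684.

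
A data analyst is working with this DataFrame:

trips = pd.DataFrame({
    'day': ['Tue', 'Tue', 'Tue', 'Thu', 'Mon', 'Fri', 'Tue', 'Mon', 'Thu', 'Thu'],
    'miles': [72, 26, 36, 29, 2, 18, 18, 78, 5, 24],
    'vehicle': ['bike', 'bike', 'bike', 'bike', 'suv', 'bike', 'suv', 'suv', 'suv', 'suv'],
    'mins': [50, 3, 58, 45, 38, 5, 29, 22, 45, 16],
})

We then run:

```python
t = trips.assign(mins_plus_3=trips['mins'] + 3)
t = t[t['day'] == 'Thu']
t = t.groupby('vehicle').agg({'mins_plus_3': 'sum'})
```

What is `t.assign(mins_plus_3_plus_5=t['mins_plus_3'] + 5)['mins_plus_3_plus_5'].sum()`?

125

add column mins_plus_3 = trips['mins'] + 3:
   day  miles vehicle  mins  mins_plus_3
0  Tue     72    bike    50           53
1  Tue     26    bike     3            6
2  Tue     36    bike    58           61
3  Thu     29    bike    45           48
4  Mon      2     suv    38           41
5  Fri     18    bike     5            8
6  Tue     18     suv    29           32
7  Mon     78     suv    22           25
8  Thu      5     suv    45           48
9  Thu     24     suv    16           19
filter rows where day == 'Thu':
   day  miles vehicle  mins  mins_plus_3
3  Thu     29    bike    45           48
8  Thu      5     suv    45           48
9  Thu     24     suv    16           19
group by vehicle, sum of mins_plus_3:
         mins_plus_3
vehicle             
bike              48
suv               67
add column mins_plus_3_plus_5 = t['mins_plus_3'] + 5:
         mins_plus_3  mins_plus_3_plus_5
vehicle                                 
bike              48                  53
suv               67                  72
Reading off the sum of column 'mins_plus_3_plus_5', we get 125.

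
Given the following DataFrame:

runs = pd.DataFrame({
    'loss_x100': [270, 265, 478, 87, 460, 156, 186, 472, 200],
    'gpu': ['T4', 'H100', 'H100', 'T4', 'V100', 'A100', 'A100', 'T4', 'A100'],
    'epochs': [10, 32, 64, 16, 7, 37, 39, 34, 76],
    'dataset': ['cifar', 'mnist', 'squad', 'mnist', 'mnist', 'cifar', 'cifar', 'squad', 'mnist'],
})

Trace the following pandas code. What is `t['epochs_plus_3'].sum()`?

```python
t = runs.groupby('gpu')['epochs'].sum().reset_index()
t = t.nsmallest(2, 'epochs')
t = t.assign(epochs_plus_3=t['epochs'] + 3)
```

73

group by gpu, sum of epochs:
gpu
A100    152
H100     96
T4       60
V100      7
Name: epochs, dtype: int64
reset_index():
    gpu  epochs
0  A100     152
1  H100      96
2    T4      60
3  V100       7
take 2 rows with smallest epochs:
    gpu  epochs
3  V100       7
2    T4      60
add column epochs_plus_3 = t['epochs'] + 3:
    gpu  epochs  epochs_plus_3
3  V100       7             10
2    T4      60             63
Finally, sum of column 'epochs_plus_3' = 73.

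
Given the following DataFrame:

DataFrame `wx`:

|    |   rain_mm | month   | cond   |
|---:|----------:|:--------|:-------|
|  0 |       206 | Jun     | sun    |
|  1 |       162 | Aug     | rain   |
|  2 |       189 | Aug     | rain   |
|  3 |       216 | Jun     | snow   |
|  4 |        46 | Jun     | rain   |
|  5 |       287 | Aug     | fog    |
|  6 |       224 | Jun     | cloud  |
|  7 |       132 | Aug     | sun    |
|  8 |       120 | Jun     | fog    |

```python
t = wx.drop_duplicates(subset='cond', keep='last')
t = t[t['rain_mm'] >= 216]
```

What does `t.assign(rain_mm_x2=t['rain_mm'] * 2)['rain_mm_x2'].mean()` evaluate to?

440.0

drop duplicate cond (keep=last):
   rain_mm month   cond
3      216   Jun   snow
4       46   Jun   rain
6      224   Jun  cloud
7      132   Aug    sun
8      120   Jun    fog
filter rows where rain_mm >= 216:
   rain_mm month   cond
3      216   Jun   snow
6      224   Jun  cloud
add column rain_mm_x2 = t['rain_mm'] * 2:
   rain_mm month   cond  rain_mm_x2
3      216   Jun   snow         432
6      224   Jun  cloud         448
Reading off the mean of column 'rain_mm_x2', we get 440.0.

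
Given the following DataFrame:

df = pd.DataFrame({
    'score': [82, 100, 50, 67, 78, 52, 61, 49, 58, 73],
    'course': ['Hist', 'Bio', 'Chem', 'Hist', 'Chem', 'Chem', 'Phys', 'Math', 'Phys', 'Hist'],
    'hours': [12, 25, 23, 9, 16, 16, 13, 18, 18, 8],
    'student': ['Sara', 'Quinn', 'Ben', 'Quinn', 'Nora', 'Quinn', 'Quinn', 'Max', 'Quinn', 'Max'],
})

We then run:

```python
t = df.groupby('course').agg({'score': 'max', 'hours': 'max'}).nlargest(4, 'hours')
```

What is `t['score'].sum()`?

288

group by course: max(score), max(hours):
        score  hours
course              
Bio       100     25
Chem       78     23
Hist       82     12
Math       49     18
Phys       61     18
take 4 rows with largest hours:
        score  hours
course              
Bio       100     25
Chem       78     23
Math       49     18
Phys       61     18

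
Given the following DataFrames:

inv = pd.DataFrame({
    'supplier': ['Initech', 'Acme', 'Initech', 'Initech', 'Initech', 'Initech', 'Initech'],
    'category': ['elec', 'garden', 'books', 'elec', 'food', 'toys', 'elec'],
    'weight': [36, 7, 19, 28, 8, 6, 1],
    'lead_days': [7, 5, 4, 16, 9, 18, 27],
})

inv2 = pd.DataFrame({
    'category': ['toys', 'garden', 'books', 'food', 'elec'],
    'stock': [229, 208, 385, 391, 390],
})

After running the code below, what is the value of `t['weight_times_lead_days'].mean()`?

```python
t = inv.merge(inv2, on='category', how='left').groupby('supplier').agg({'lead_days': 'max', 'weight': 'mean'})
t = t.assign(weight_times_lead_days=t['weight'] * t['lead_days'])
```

merge on 'category' (how='left') → 7 rows:
  supplier category  weight  lead_days  stock
0  Initech     elec      36          7    390
1     Acme   garden       7          5    208
2  Initech    books      19          4    385
3  Initech     elec      28         16    390
4  Initech     food       8          9    391
5  Initech     toys       6         18    229
6  Initech     elec       1         27    390
group by supplier: max(lead_days), mean(weight):
          lead_days     weight
supplier                      
Acme              5   7.000000
Initech          27  16.333333
add column weight_times_lead_days = t['weight'] * t['lead_days']:
          lead_days     weight  weight_times_lead_days
supplier                                              
Acme              5   7.000000                    35.0
Initech          27  16.333333                   441.0
mean of column 'weight_times_lead_days' → 238

238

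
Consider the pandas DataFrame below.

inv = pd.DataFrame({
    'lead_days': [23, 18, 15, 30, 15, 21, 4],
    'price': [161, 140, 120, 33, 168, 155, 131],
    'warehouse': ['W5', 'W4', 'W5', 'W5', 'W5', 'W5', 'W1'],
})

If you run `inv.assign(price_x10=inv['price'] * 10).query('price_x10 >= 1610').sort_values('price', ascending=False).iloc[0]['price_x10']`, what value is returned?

1680

add column price_x10 = inv['price'] * 10:
   lead_days  price warehouse  price_x10
0         23    161        W5       1610
1         18    140        W4       1400
2         15    120        W5       1200
3         30     33        W5        330
4         15    168        W5       1680
5         21    155        W5       1550
6          4    131        W1       1310
filter rows where price_x10 >= 1610:
   lead_days  price warehouse  price_x10
0         23    161        W5       1610
4         15    168        W5       1680
sort by price descending:
   lead_days  price warehouse  price_x10
4         15    168        W5       1680
0         23    161        W5       1610
value at position 0, column 'price_x10' → 1680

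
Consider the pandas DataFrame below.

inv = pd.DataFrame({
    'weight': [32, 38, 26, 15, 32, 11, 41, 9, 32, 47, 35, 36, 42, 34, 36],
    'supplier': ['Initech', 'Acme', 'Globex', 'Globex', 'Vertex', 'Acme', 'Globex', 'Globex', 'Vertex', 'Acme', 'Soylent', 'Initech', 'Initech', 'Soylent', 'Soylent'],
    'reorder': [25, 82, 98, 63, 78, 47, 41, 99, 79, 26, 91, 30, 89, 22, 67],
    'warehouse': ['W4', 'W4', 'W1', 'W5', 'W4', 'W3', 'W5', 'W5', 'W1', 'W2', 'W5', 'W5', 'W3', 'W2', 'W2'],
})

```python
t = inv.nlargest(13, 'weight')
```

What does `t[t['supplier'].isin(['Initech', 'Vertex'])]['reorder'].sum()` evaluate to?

take 13 rows with largest weight:
    weight supplier  reorder warehouse
9       47     Acme       26        W2
12      42  Initech       89        W3
6       41   Globex       41        W5
1       38     Acme       82        W4
11      36  Initech       30        W5
14      36  Soylent       67        W2
10      35  Soylent       91        W5
13      34  Soylent       22        W2
0       32  Initech       25        W4
4       32   Vertex       78        W4
8       32   Vertex       79        W1
2       26   Globex       98        W1
3       15   Globex       63        W5
filter rows where supplier in ['Initech', 'Vertex']:
    weight supplier  reorder warehouse
12      42  Initech       89        W3
11      36  Initech       30        W5
0       32  Initech       25        W4
4       32   Vertex       78        W4
8       32   Vertex       79        W1
Then the sum of column 'reorder': 301

301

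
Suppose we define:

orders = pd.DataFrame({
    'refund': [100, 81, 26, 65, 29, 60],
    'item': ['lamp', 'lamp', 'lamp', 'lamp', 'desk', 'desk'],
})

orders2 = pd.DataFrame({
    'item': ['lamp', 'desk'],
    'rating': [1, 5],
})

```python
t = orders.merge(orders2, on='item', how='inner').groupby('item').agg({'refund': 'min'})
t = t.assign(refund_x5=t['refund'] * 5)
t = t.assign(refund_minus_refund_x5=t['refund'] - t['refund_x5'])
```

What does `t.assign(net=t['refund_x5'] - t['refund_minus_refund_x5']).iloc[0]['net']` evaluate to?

261

merge on 'item' (how='inner') → 6 rows:
   refund  item  rating
0     100  lamp       1
1      81  lamp       1
2      26  lamp       1
3      65  lamp       1
4      29  desk       5
5      60  desk       5
group by item, min of refund:
      refund
item        
desk      29
lamp      26
add column refund_x5 = t['refund'] * 5:
      refund  refund_x5
item                   
desk      29        145
lamp      26        130
add column refund_minus_refund_x5 = t['refund'] - t['refund_x5']:
      refund  refund_x5  refund_minus_refund_x5
item                                           
desk      29        145                    -116
lamp      26        130                    -104
add column net = t['refund_x5'] - t['refund_minus_refund_x5']:
      refund  refund_x5  refund_minus_refund_x5  net
item                                                
desk      29        145                    -116  261
lamp      26        130                    -104  234
Finally, value at position 0, column 'net' = 261.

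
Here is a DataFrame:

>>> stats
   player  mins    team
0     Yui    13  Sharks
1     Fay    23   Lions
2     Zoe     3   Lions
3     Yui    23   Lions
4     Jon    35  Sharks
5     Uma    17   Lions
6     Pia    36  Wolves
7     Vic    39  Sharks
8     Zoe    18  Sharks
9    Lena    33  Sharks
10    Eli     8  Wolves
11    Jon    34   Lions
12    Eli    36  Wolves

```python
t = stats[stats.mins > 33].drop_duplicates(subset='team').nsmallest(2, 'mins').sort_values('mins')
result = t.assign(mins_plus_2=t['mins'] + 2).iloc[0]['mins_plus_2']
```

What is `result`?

filter rows where mins > 33:
   player  mins    team
4     Jon    35  Sharks
6     Pia    36  Wolves
7     Vic    39  Sharks
11    Jon    34   Lions
12    Eli    36  Wolves
drop duplicate team (keep=first):
   player  mins    team
4     Jon    35  Sharks
6     Pia    36  Wolves
11    Jon    34   Lions
take 2 rows with smallest mins:
   player  mins    team
11    Jon    34   Lions
4     Jon    35  Sharks
sort by mins:
   player  mins    team
11    Jon    34   Lions
4     Jon    35  Sharks
add column mins_plus_2 = t['mins'] + 2:
   player  mins    team  mins_plus_2
11    Jon    34   Lions           36
4     Jon    35  Sharks           37
The value at position 0, column 'mins_plus_2' is 36.

36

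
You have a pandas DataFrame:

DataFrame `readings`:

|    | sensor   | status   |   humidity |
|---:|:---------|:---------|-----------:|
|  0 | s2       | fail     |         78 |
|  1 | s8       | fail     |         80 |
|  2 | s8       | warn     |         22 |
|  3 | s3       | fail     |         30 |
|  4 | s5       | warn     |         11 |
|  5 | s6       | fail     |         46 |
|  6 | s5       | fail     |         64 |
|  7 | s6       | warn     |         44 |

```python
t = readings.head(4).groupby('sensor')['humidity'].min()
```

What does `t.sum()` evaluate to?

take first 4 rows:
  sensor status  humidity
0     s2   fail        78
1     s8   fail        80
2     s8   warn        22
3     s3   fail        30
group by sensor, min of humidity:
sensor
s2    78
s3    30
s8    22
Name: humidity, dtype: int64
Hence 130.

130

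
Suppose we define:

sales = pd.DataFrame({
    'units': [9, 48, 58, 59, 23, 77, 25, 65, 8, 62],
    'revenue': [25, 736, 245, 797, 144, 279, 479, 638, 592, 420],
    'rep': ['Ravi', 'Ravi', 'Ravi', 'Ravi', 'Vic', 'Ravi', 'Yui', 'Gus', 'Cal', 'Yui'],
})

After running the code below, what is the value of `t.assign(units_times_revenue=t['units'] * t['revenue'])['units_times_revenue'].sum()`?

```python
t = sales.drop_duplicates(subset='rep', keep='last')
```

97041

drop duplicate rep (keep=last):
   units  revenue   rep
4     23      144   Vic
5     77      279  Ravi
7     65      638   Gus
8      8      592   Cal
9     62      420   Yui
add column units_times_revenue = t['units'] * t['revenue']:
   units  revenue   rep  units_times_revenue
4     23      144   Vic                 3312
5     77      279  Ravi                21483
7     65      638   Gus                41470
8      8      592   Cal                 4736
9     62      420   Yui                26040
Taking the sum of column 'units_times_revenue' gives 97041.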